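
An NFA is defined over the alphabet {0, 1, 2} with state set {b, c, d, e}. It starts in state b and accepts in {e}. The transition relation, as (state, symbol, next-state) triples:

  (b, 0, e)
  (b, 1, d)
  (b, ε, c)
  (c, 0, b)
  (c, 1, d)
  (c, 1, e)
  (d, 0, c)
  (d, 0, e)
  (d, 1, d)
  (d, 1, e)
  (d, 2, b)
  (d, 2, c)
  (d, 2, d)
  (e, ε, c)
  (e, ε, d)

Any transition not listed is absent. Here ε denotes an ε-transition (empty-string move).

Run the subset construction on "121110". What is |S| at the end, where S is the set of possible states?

4

Start: ε-closure({b}) = {b, c}.
Read '1': b→{d}, c→{d, e}; union {d, e}; ε-closure = {c, d, e}.
Read '2': c→∅, d→{b, c, d}, e→∅; now {b, c, d}.
Read '1': b→{d}, c→{d, e}, d→{d, e}; union {d, e}; ε-closure = {c, d, e}.
Read '1': c→{d, e}, d→{d, e}, e→∅; union {d, e}; ε-closure = {c, d, e}.
Read '1': c→{d, e}, d→{d, e}, e→∅; union {d, e}; ε-closure = {c, d, e}.
Read '0': c→{b}, d→{c, e}, e→∅; union {b, c, e}; ε-closure = {b, c, d, e}.
That set has 4 states.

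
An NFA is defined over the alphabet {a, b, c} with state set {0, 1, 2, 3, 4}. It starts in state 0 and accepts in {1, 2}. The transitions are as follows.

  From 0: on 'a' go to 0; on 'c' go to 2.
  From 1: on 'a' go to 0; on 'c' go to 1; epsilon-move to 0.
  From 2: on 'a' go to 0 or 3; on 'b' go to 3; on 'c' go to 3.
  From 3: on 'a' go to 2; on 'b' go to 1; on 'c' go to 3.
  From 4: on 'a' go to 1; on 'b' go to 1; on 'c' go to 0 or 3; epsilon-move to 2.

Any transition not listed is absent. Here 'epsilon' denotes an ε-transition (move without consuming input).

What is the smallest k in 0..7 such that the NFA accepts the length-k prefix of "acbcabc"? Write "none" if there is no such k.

Start in {0}.
Read 'a': 0→{0}; now {0}.
Read 'c': 0→{2}; now {2}.
None of the earlier sets intersect F, but {2} does.

2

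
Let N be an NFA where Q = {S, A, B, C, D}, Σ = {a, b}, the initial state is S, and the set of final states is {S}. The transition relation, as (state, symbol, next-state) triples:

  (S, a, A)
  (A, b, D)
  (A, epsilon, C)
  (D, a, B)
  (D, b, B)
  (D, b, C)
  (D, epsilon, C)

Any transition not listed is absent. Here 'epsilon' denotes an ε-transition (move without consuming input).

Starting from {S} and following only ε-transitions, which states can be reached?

Begin with {S}.
No ε-moves leave this set, so the closure equals the set itself.

{S}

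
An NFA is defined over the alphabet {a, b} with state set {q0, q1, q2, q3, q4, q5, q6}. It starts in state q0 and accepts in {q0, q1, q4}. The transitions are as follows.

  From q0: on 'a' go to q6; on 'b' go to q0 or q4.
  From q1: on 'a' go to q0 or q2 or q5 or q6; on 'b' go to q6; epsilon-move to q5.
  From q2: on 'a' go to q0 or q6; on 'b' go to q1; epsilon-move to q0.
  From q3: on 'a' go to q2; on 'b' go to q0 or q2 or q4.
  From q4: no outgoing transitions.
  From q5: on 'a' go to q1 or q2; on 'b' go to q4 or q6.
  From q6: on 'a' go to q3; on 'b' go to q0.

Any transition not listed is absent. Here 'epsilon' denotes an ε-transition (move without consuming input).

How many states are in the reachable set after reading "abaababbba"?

Start in {q0}.
Read 'a': {q0} → {q6}.
Read 'b': {q6} → {q0}.
Read 'a': {q0} → {q6}.
Read 'a': {q6} → {q3}.
Read 'b': {q3} → {q0, q2, q4}.
Read 'a': {q0, q2, q4} → {q0, q6}.
Read 'b': {q0, q6} → {q0, q4}.
Read 'b': {q0, q4} → {q0, q4}.
Read 'b': {q0, q4} → {q0, q4}.
Read 'a': {q0, q4} → {q6}.
That set has 1 state.

1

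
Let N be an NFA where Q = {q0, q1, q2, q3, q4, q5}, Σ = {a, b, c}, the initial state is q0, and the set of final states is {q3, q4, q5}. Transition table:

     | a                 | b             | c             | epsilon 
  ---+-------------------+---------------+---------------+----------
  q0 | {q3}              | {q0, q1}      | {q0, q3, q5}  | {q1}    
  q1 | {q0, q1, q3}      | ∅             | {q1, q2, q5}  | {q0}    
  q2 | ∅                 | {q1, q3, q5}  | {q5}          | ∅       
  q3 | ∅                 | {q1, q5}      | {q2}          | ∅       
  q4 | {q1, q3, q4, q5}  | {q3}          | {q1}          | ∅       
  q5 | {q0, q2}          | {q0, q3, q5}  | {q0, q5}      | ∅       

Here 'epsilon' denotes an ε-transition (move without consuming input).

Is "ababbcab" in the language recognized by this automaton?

Start: ε-closure({q0}) = {q0, q1}.
Read 'a': q0→{q3}, q1→{q0, q1, q3}; now {q0, q1, q3}.
Read 'b': q0→{q0, q1}, q1→∅, q3→{q1, q5}; now {q0, q1, q5}.
Read 'a': q0→{q3}, q1→{q0, q1, q3}, q5→{q0, q2}; now {q0, q1, q2, q3}.
Read 'b': q0→{q0, q1}, q1→∅, q2→{q1, q3, q5}, q3→{q1, q5}; now {q0, q1, q3, q5}.
Read 'b': q0→{q0, q1}, q1→∅, q3→{q1, q5}, q5→{q0, q3, q5}; now {q0, q1, q3, q5}.
Read 'c': q0→{q0, q3, q5}, q1→{q1, q2, q5}, q3→{q2}, q5→{q0, q5}; now {q0, q1, q2, q3, q5}.
Read 'a': q0→{q3}, q1→{q0, q1, q3}, q2→∅, q3→∅, q5→{q0, q2}; now {q0, q1, q2, q3}.
Read 'b': q0→{q0, q1}, q1→∅, q2→{q1, q3, q5}, q3→{q1, q5}; now {q0, q1, q3, q5}.
The final set {q0, q1, q3, q5} contains the accepting states q3, q5.

Yes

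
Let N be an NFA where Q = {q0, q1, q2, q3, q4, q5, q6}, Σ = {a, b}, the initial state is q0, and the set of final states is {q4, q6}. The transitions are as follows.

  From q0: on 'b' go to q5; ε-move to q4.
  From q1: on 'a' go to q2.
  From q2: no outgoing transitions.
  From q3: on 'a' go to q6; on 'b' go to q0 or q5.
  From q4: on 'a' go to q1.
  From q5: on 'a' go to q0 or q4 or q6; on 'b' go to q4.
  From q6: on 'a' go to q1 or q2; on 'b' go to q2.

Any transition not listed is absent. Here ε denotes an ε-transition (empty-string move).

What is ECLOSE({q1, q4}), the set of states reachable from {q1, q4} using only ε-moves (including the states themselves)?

{q1, q4}

Begin with {q1, q4}.
No ε-moves leave this set, so the closure equals the set itself.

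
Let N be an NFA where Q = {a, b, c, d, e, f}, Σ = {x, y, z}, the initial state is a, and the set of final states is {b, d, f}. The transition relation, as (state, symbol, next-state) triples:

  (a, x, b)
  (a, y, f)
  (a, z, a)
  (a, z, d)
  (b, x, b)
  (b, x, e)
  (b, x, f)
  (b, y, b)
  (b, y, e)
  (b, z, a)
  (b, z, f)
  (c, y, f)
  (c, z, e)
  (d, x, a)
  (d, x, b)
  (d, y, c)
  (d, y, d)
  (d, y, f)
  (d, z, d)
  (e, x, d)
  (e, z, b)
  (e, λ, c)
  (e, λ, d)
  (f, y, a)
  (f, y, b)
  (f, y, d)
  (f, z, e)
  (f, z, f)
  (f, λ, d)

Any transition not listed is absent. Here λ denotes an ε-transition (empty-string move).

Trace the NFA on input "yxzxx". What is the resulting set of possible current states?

Start in {a}.
Read 'y': {a} → {d, f}.
Read 'x': {d, f} → {a, b}.
Read 'z': {a, b} → {a, d, f}.
Read 'x': {a, d, f} → {a, b}.
Read 'x': {a, b} → {b, c, d, e, f}.

{b, c, d, e, f}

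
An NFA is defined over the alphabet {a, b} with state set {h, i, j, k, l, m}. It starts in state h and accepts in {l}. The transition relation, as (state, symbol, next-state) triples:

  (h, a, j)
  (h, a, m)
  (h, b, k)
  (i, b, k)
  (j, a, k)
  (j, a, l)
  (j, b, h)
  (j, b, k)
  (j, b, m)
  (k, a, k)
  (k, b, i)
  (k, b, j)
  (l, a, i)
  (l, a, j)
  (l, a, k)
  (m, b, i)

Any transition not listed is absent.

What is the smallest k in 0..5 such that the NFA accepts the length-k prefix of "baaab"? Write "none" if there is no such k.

Start in {h}.
Read 'b': h→{k}; now {k}.
Read 'a': k→{k}; now {k}.
Read 'a': k→{k}; now {k}.
Read 'a': k→{k}; now {k}.
Read 'b': k→{i, j}; now {i, j}.
No reachable set along the way intersects F.

none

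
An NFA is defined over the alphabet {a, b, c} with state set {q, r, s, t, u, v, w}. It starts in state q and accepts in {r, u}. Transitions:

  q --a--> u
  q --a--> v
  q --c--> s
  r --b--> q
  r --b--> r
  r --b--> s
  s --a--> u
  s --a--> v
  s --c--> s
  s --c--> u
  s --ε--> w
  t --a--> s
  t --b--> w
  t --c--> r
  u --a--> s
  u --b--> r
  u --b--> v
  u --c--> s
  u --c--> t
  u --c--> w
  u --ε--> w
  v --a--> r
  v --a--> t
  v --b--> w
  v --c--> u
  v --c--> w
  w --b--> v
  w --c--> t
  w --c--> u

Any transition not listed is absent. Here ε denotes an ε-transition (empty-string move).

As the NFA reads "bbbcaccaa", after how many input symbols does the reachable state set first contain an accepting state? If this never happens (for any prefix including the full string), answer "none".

none

Start in {q}.
Read 'b': q→∅; now ∅.
The set is empty and remains empty for the remaining 8 symbols.
No reachable set along the way intersects F.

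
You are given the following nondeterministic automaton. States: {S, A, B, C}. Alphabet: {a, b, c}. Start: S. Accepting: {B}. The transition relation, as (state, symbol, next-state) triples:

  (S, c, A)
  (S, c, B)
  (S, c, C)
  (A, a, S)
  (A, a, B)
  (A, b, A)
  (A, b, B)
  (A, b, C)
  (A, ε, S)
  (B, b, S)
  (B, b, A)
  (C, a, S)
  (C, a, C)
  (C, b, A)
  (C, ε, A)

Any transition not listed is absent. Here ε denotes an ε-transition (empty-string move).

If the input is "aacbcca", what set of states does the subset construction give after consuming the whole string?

Start in {S}.
Read 'a': S→∅; now ∅.
The set is empty and remains empty for the remaining 6 symbols.

∅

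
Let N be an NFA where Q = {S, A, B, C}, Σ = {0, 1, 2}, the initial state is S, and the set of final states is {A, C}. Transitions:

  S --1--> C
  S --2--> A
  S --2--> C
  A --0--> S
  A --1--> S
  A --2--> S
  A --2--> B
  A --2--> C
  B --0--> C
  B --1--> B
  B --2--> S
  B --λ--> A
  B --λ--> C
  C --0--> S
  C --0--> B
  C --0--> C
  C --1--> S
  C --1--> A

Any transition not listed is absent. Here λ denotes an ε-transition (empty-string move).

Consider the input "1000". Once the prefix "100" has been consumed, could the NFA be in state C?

Start in {S}.
Read '1': {S} → {C}.
Read '0': {C} → {S, A, B, C}.
Read '0': {S, A, B, C} → {S, A, B, C}.
State C is in {S, A, B, C}.

Yes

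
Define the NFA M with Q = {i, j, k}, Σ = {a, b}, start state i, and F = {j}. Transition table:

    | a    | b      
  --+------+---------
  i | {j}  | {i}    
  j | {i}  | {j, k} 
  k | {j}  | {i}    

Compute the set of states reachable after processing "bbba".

{j}

Start in {i}.
Read 'b': i→{i}; now {i}.
Read 'b': i→{i}; now {i}.
Read 'b': i→{i}; now {i}.
Read 'a': i→{j}; now {j}.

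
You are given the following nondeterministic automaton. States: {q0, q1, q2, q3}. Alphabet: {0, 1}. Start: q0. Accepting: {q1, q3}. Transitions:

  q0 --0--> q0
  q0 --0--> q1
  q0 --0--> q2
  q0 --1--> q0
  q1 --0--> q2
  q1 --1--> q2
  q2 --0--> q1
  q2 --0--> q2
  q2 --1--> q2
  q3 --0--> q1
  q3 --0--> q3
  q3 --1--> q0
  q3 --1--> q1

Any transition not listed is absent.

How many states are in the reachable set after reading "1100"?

3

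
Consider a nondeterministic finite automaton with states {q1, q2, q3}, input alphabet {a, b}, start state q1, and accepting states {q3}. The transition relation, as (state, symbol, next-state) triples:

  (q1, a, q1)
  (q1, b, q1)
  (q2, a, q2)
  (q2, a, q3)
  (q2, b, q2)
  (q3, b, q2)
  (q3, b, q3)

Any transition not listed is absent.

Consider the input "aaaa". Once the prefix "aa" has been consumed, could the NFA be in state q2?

No

Start in {q1}.
Read 'a': q1→{q1}; now {q1}.
Read 'a': q1→{q1}; now {q1}.
State q2 is not in {q1}.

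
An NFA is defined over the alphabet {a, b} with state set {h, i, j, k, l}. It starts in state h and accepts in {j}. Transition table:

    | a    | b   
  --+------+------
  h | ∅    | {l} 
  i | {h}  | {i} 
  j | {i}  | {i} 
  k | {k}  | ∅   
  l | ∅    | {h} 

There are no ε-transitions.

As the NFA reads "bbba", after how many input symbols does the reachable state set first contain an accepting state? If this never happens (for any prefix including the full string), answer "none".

Start in {h}.
Read 'b': h→{l}; now {l}.
Read 'b': l→{h}; now {h}.
Read 'b': h→{l}; now {l}.
Read 'a': l→∅; now ∅.
No reachable set along the way intersects F.

none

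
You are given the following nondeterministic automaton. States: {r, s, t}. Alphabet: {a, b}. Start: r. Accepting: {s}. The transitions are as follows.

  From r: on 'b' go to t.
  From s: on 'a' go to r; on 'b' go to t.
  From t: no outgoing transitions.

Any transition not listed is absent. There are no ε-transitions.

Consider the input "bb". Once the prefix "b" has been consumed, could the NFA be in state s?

Start in {r}.
Read 'b': r→{t}; now {t}.
State s is not in {t}.

No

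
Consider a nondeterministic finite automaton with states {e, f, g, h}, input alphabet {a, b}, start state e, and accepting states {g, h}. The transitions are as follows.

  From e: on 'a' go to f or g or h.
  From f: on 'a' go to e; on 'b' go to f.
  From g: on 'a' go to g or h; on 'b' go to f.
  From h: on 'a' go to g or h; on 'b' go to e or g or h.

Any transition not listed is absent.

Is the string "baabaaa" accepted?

Start in {e}.
Read 'b': e→∅; now ∅.
The set is empty and remains empty for the remaining 6 symbols.
The final set ∅ contains no accepting state.

No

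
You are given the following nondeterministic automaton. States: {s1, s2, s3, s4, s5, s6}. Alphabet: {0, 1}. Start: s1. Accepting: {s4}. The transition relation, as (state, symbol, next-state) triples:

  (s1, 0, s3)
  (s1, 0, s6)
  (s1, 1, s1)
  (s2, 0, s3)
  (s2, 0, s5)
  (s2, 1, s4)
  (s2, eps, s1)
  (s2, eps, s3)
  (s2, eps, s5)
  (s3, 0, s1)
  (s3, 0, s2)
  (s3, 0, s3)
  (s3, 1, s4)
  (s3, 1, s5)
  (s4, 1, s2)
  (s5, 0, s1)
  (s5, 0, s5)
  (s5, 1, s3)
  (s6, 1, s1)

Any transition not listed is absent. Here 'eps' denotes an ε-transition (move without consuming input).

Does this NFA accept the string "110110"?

Start in {s1}.
Read '1': {s1} → {s1}.
Read '1': {s1} → {s1}.
Read '0': {s1} → {s3, s6}.
Read '1': {s3, s6} → {s1, s4, s5}.
Read '1': {s1, s4, s5} → {s1, s2, s3, s5}.
Read '0': {s1, s2, s3, s5} → {s1, s2, s3, s5, s6}.
The final set {s1, s2, s3, s5, s6} contains no accepting state.

No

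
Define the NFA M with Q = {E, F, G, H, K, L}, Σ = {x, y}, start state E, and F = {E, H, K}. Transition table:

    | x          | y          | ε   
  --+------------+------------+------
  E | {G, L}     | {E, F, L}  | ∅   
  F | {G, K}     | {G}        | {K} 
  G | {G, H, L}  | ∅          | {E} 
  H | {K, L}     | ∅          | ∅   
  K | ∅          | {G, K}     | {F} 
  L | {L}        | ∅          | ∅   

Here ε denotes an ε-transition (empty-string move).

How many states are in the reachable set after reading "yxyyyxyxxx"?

6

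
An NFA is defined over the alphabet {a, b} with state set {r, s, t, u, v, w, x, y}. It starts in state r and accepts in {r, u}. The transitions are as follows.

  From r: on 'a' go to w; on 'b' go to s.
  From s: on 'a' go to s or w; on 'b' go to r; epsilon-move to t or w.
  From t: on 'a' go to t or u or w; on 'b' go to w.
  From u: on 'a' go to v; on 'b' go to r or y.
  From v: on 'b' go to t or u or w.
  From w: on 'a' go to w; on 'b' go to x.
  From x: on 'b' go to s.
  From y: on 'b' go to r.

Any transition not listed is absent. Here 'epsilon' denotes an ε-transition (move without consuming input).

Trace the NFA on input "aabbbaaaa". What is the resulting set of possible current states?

{w}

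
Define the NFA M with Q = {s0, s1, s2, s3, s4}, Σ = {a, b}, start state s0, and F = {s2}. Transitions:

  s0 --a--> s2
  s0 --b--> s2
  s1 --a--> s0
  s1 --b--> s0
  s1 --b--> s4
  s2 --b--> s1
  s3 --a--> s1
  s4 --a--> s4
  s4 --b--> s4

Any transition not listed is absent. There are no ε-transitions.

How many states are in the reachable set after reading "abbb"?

Start in {s0}.
Read 'a': s0→{s2}; now {s2}.
Read 'b': s2→{s1}; now {s1}.
Read 'b': s1→{s0, s4}; now {s0, s4}.
Read 'b': s0→{s2}, s4→{s4}; now {s2, s4}.
That set has 2 states.

2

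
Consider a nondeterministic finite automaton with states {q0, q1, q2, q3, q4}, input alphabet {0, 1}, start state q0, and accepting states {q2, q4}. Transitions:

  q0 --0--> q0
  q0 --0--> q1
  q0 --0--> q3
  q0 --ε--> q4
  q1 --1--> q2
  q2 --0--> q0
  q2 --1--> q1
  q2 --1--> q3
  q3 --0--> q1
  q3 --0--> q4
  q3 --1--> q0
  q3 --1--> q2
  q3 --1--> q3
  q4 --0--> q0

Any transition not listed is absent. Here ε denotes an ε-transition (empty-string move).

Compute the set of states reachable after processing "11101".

Start: ε-closure({q0}) = {q0, q4}.
Read '1': q0→∅, q4→∅; now ∅.
The set is empty and remains empty for the remaining 4 symbols.

∅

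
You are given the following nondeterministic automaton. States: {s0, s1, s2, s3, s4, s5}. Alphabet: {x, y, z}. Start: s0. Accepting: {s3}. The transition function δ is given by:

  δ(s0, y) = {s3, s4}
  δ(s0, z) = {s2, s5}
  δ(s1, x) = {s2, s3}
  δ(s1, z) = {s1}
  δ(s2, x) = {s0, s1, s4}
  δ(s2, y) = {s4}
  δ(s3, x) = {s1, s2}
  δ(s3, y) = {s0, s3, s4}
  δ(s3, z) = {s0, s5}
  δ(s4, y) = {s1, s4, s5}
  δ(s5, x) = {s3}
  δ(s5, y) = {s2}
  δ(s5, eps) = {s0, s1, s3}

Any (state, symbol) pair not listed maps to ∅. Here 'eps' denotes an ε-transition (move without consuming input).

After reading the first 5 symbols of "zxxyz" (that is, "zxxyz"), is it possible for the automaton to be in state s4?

Start in {s0}.
Read 'z': s0→{s2, s5}; union {s2, s5}; ε-closure = {s0, s1, s2, s3, s5}.
Read 'x': s0→∅, s1→{s2, s3}, s2→{s0, s1, s4}, s3→{s1, s2}, s5→{s3}; now {s0, s1, s2, s3, s4}.
Read 'x': s0→∅, s1→{s2, s3}, s2→{s0, s1, s4}, s3→{s1, s2}, s4→∅; now {s0, s1, s2, s3, s4}.
Read 'y': s0→{s3, s4}, s1→∅, s2→{s4}, s3→{s0, s3, s4}, s4→{s1, s4, s5}; now {s0, s1, s3, s4, s5}.
Read 'z': s0→{s2, s5}, s1→{s1}, s3→{s0, s5}, s4→∅, s5→∅; union {s0, s1, s2, s5}; ε-closure = {s0, s1, s2, s3, s5}.
State s4 is not in {s0, s1, s2, s3, s5}.

No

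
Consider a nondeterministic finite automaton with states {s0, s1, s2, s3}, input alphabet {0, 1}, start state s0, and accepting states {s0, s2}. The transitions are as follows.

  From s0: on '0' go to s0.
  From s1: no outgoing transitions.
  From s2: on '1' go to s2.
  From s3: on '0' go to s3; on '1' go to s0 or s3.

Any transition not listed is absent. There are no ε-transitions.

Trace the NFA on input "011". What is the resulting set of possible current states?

∅

Start in {s0}.
Read '0': {s0} → {s0}.
Read '1': {s0} → ∅.
The set is empty and remains empty for the remaining 1 symbol.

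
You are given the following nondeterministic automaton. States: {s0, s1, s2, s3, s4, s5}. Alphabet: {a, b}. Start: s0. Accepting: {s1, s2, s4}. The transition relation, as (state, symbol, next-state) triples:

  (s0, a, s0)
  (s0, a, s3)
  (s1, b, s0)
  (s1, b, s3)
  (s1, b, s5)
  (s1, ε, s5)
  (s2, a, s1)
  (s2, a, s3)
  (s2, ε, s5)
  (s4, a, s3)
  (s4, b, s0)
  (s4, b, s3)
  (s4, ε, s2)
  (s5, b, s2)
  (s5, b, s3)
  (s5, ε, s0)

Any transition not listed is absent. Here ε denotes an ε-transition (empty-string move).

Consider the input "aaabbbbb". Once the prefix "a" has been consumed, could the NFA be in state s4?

Start in {s0}.
Read 'a': {s0} → {s0, s3}.
State s4 is not in {s0, s3}.

No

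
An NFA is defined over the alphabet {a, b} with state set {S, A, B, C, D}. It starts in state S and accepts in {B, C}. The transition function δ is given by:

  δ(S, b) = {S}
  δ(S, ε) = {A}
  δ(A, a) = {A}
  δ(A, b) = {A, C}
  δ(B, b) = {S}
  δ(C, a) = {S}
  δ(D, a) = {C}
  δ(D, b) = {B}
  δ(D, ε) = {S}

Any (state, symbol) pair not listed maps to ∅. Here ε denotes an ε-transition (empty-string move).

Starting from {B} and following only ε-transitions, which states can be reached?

{B}

Begin with {B}.
No ε-moves leave this set, so the closure equals the set itself.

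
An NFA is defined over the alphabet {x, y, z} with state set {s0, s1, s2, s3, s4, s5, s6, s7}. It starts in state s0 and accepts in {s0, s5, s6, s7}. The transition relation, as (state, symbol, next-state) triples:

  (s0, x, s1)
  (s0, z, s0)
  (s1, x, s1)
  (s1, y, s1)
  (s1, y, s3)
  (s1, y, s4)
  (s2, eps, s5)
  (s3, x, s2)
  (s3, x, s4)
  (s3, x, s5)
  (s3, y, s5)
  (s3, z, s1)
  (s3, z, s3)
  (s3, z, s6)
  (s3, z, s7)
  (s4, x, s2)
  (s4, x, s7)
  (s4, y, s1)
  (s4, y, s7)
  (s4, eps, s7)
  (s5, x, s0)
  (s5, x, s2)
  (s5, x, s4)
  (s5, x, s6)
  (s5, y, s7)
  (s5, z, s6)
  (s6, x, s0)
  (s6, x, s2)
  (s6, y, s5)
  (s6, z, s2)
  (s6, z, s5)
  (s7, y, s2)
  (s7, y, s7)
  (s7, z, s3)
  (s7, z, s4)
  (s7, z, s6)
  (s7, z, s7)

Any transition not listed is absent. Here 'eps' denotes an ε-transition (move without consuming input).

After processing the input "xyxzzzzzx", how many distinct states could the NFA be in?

Start in {s0}.
Read 'x': {s0} → {s1}.
Read 'y': {s1} → {s1, s3, s4, s7}.
Read 'x': {s1, s3, s4, s7} → {s1, s2, s4, s5, s7}.
Read 'z': {s1, s2, s4, s5, s7} → {s3, s4, s6, s7}.
Read 'z': {s3, s4, s6, s7} → {s1, s2, s3, s4, s5, s6, s7}.
Read 'z': {s1, s2, s3, s4, s5, s6, s7} → {s1, s2, s3, s4, s5, s6, s7}.
Read 'z': {s1, s2, s3, s4, s5, s6, s7} → {s1, s2, s3, s4, s5, s6, s7}.
Read 'z': {s1, s2, s3, s4, s5, s6, s7} → {s1, s2, s3, s4, s5, s6, s7}.
Read 'x': {s1, s2, s3, s4, s5, s6, s7} → {s0, s1, s2, s4, s5, s6, s7}.
That set has 7 states.

7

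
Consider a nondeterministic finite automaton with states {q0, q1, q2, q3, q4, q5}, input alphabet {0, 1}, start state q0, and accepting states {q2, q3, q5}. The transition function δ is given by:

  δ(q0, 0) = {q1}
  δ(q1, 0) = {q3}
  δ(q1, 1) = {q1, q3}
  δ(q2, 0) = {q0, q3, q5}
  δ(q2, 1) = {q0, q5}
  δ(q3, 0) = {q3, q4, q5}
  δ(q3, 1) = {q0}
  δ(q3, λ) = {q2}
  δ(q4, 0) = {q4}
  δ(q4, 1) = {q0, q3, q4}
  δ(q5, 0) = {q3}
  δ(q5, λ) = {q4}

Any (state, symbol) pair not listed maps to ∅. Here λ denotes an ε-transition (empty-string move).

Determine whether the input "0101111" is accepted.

Yes

Start in {q0}.
Read '0': {q0} → {q1}.
Read '1': {q1} → {q1, q2, q3}.
Read '0': {q1, q2, q3} → {q0, q2, q3, q4, q5}.
Read '1': {q0, q2, q3, q4, q5} → {q0, q2, q3, q4, q5}.
Read '1': {q0, q2, q3, q4, q5} → {q0, q2, q3, q4, q5}.
Read '1': {q0, q2, q3, q4, q5} → {q0, q2, q3, q4, q5}.
Read '1': {q0, q2, q3, q4, q5} → {q0, q2, q3, q4, q5}.
The final set {q0, q2, q3, q4, q5} contains the accepting states q2, q3, q5.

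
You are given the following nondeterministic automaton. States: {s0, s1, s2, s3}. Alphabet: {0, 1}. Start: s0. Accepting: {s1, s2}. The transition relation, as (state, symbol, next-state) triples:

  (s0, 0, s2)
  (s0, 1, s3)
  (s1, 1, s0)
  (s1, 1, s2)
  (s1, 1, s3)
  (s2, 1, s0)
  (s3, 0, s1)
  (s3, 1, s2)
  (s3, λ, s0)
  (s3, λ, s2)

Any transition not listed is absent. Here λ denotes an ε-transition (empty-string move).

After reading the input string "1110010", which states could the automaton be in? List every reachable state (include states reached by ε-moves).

Start in {s0}.
Read '1': s0→{s3}; union {s3}; ε-closure = {s0, s2, s3}.
Read '1': s0→{s3}, s2→{s0}, s3→{s2}; now {s0, s2, s3}.
Read '1': s0→{s3}, s2→{s0}, s3→{s2}; now {s0, s2, s3}.
Read '0': s0→{s2}, s2→∅, s3→{s1}; now {s1, s2}.
Read '0': s1→∅, s2→∅; now ∅.
The set is empty and remains empty for the remaining 2 symbols.

∅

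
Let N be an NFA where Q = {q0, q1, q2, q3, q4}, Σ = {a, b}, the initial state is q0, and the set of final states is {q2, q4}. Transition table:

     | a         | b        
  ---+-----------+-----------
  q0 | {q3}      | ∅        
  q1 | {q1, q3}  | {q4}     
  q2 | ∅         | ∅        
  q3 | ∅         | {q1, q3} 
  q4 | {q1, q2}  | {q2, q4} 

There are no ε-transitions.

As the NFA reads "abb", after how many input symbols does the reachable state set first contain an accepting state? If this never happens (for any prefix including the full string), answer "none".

3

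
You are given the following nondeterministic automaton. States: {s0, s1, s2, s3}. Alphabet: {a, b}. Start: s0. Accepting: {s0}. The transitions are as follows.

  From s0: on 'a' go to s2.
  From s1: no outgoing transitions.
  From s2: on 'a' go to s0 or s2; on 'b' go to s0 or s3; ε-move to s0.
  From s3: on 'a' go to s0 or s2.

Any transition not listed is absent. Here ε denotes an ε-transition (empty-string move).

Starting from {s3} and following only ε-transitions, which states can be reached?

Begin with {s3}.
No ε-moves leave this set, so the closure equals the set itself.

{s3}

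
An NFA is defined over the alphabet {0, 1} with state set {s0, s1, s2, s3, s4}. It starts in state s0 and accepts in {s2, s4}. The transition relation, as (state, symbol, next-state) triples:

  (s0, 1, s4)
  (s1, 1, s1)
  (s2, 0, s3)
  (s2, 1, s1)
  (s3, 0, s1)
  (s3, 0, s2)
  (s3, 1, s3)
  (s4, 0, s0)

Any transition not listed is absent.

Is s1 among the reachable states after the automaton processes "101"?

No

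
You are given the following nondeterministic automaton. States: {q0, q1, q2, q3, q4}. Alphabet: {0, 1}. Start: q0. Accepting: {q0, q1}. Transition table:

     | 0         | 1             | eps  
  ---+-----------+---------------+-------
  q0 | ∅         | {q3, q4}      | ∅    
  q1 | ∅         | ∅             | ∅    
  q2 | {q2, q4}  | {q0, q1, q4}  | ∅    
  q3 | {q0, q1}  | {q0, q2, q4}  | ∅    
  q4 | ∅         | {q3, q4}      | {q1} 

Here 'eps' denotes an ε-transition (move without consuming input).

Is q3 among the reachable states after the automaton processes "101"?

Start in {q0}.
Read '1': q0→{q3, q4}; union {q3, q4}; ε-closure = {q1, q3, q4}.
Read '0': q1→∅, q3→{q0, q1}, q4→∅; now {q0, q1}.
Read '1': q0→{q3, q4}, q1→∅; union {q3, q4}; ε-closure = {q1, q3, q4}.
State q3 is in {q1, q3, q4}.

Yes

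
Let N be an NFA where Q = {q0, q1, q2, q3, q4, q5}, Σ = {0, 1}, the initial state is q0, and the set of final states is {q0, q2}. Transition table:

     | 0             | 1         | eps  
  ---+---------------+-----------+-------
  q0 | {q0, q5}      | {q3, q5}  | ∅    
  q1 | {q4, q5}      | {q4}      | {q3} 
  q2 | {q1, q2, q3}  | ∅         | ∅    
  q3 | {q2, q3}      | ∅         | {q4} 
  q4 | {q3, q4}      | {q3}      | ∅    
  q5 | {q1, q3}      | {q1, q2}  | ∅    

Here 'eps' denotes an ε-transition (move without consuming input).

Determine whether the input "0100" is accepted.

Yes

Start in {q0}.
Read '0': q0→{q0, q5}; now {q0, q5}.
Read '1': q0→{q3, q5}, q5→{q1, q2}; union {q1, q2, q3, q5}; ε-closure = {q1, q2, q3, q4, q5}.
Read '0': q1→{q4, q5}, q2→{q1, q2, q3}, q3→{q2, q3}, q4→{q3, q4}, q5→{q1, q3}; now {q1, q2, q3, q4, q5}.
Read '0': q1→{q4, q5}, q2→{q1, q2, q3}, q3→{q2, q3}, q4→{q3, q4}, q5→{q1, q3}; now {q1, q2, q3, q4, q5}.
The final set {q1, q2, q3, q4, q5} contains the accepting state q2.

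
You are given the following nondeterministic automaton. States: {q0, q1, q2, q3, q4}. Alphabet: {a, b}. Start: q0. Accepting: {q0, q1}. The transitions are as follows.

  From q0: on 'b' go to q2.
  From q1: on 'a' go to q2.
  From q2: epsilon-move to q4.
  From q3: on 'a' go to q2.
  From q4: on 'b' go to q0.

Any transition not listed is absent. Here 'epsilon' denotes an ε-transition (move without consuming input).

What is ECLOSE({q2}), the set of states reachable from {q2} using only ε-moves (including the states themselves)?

Begin with {q2}.
ε-move q2 → q4; add q4.

{q2, q4}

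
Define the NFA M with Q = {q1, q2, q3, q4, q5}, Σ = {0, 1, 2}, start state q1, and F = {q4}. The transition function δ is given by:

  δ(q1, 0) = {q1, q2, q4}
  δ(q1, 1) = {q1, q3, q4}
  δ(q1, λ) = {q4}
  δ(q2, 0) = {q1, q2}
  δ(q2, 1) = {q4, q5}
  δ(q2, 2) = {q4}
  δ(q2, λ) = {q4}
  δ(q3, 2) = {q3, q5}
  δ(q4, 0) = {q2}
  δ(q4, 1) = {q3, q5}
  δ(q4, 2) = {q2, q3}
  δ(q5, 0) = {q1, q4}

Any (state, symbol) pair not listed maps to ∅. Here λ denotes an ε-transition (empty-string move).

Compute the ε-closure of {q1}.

{q1, q4}

Begin with {q1}.
ε-move q1 → q4; add q4.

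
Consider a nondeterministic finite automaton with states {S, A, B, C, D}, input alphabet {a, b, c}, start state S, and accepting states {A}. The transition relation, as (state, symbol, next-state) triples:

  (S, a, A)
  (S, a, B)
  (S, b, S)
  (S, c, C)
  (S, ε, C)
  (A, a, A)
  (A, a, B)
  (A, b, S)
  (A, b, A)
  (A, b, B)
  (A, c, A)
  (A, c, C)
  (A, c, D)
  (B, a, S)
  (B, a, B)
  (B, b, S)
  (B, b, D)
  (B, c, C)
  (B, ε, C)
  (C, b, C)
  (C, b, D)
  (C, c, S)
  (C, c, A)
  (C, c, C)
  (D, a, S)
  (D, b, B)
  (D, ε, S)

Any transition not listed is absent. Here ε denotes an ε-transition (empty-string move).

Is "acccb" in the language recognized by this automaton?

Start: ε-closure({S}) = {S, C}.
Read 'a': {S, C} → {A, B, C}.
Read 'c': {A, B, C} → {S, A, C, D}.
Read 'c': {S, A, C, D} → {S, A, C, D}.
Read 'c': {S, A, C, D} → {S, A, C, D}.
Read 'b': {S, A, C, D} → {S, A, B, C, D}.
The final set {S, A, B, C, D} contains the accepting state A.

Yes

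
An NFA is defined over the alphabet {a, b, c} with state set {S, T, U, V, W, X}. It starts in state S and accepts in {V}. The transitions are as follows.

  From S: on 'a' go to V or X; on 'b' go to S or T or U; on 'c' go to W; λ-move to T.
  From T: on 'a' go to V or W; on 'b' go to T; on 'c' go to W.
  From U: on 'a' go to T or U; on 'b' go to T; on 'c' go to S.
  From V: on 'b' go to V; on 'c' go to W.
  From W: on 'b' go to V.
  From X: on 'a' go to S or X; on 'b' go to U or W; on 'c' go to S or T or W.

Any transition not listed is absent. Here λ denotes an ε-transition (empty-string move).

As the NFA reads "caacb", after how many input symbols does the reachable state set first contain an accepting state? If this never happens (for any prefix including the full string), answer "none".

Start: ε-closure({S}) = {S, T}.
Read 'c': S→{W}, T→{W}; now {W}.
Read 'a': W→∅; now ∅.
The set is empty and remains empty for the remaining 3 symbols.
No reachable set along the way intersects F.

none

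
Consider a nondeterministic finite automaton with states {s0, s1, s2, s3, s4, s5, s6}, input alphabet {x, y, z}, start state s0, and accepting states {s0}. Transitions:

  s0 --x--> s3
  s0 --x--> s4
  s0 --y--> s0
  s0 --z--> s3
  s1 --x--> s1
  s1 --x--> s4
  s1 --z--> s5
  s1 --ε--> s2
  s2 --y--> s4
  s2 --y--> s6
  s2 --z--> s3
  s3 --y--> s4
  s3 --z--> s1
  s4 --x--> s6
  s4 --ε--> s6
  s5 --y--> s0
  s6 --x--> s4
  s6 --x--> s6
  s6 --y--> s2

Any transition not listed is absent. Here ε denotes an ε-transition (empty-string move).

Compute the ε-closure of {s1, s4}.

{s1, s2, s4, s6}

Begin with {s1, s4}.
ε-move s4 → s6; add s6.
ε-move s1 → s2; add s2.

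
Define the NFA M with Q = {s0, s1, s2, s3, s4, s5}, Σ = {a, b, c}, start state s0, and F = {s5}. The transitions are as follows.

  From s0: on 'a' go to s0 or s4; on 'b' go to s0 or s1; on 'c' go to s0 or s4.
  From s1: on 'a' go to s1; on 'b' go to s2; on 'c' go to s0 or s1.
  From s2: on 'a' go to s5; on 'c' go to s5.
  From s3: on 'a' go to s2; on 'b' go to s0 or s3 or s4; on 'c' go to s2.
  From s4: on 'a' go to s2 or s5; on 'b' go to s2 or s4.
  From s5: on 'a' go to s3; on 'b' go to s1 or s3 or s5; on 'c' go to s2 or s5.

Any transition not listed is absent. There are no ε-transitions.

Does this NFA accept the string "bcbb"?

No

Start in {s0}.
Read 'b': {s0} → {s0, s1}.
Read 'c': {s0, s1} → {s0, s1, s4}.
Read 'b': {s0, s1, s4} → {s0, s1, s2, s4}.
Read 'b': {s0, s1, s2, s4} → {s0, s1, s2, s4}.
The final set {s0, s1, s2, s4} contains no accepting state.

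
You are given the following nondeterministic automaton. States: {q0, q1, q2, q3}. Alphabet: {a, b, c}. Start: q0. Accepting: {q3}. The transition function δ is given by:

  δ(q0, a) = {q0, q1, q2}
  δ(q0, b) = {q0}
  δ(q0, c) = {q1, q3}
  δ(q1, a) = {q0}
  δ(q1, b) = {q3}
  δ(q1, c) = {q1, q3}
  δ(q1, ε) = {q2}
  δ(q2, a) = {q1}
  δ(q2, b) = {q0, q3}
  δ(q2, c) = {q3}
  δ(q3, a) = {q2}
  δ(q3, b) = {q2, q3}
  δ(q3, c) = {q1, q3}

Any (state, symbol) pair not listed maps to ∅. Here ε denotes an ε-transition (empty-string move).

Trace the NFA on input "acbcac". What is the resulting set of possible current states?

Start in {q0}.
Read 'a': q0→{q0, q1, q2}; now {q0, q1, q2}.
Read 'c': q0→{q1, q3}, q1→{q1, q3}, q2→{q3}; union {q1, q3}; ε-closure = {q1, q2, q3}.
Read 'b': q1→{q3}, q2→{q0, q3}, q3→{q2, q3}; now {q0, q2, q3}.
Read 'c': q0→{q1, q3}, q2→{q3}, q3→{q1, q3}; union {q1, q3}; ε-closure = {q1, q2, q3}.
Read 'a': q1→{q0}, q2→{q1}, q3→{q2}; now {q0, q1, q2}.
Read 'c': q0→{q1, q3}, q1→{q1, q3}, q2→{q3}; union {q1, q3}; ε-closure = {q1, q2, q3}.

{q1, q2, q3}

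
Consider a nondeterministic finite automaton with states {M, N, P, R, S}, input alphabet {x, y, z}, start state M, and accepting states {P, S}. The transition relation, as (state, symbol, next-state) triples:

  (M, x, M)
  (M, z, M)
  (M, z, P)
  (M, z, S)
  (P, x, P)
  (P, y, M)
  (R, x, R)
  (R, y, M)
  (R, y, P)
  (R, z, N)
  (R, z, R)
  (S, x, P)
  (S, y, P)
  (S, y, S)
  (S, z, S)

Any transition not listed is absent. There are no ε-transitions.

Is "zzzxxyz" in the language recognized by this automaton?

Yes

Start in {M}.
Read 'z': M→{M, P, S}; now {M, P, S}.
Read 'z': M→{M, P, S}, P→∅, S→{S}; now {M, P, S}.
Read 'z': M→{M, P, S}, P→∅, S→{S}; now {M, P, S}.
Read 'x': M→{M}, P→{P}, S→{P}; now {M, P}.
Read 'x': M→{M}, P→{P}; now {M, P}.
Read 'y': M→∅, P→{M}; now {M}.
Read 'z': M→{M, P, S}; now {M, P, S}.
The final set {M, P, S} contains the accepting states P, S.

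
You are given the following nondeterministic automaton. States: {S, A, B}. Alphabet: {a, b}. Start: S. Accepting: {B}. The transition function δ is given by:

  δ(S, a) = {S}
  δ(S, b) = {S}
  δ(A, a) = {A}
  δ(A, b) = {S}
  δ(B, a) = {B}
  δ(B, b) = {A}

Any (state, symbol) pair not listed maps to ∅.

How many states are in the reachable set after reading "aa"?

1

Start in {S}.
Read 'a': S→{S}; now {S}.
Read 'a': S→{S}; now {S}.
That set has 1 state.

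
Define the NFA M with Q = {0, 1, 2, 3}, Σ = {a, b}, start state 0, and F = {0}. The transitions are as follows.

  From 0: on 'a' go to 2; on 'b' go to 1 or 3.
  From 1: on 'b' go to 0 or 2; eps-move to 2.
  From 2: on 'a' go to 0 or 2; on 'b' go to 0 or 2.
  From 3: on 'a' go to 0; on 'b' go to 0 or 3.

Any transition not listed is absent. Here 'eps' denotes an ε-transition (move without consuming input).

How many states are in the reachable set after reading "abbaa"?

Start in {0}.
Read 'a': 0→{2}; now {2}.
Read 'b': 2→{0, 2}; now {0, 2}.
Read 'b': 0→{1, 3}, 2→{0, 2}; now {0, 1, 2, 3}.
Read 'a': 0→{2}, 1→∅, 2→{0, 2}, 3→{0}; now {0, 2}.
Read 'a': 0→{2}, 2→{0, 2}; now {0, 2}.
That set has 2 states.

2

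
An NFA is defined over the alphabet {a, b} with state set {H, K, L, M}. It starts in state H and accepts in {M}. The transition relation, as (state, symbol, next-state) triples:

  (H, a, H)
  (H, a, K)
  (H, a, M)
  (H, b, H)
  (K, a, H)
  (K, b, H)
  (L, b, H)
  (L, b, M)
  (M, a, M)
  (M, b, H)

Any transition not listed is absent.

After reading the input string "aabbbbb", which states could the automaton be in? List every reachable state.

Start in {H}.
Read 'a': H→{H, K, M}; now {H, K, M}.
Read 'a': H→{H, K, M}, K→{H}, M→{M}; now {H, K, M}.
Read 'b': H→{H}, K→{H}, M→{H}; now {H}.
Read 'b': H→{H}; now {H}.
Read 'b': H→{H}; now {H}.
Read 'b': H→{H}; now {H}.
Read 'b': H→{H}; now {H}.

{H}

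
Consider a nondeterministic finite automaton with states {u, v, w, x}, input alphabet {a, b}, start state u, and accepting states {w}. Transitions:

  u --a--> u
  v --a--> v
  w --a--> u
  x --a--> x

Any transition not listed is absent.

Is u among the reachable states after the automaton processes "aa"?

Yes

Start in {u}.
Read 'a': u→{u}; now {u}.
Read 'a': u→{u}; now {u}.
State u is in {u}.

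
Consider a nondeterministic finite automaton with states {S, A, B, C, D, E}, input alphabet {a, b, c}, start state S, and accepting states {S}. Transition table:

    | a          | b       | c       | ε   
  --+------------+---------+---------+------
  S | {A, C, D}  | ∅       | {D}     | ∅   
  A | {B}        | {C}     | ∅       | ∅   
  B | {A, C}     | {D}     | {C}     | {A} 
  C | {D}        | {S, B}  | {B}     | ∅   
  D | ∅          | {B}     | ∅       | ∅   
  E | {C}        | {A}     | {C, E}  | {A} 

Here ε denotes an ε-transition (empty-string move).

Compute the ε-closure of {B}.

{A, B}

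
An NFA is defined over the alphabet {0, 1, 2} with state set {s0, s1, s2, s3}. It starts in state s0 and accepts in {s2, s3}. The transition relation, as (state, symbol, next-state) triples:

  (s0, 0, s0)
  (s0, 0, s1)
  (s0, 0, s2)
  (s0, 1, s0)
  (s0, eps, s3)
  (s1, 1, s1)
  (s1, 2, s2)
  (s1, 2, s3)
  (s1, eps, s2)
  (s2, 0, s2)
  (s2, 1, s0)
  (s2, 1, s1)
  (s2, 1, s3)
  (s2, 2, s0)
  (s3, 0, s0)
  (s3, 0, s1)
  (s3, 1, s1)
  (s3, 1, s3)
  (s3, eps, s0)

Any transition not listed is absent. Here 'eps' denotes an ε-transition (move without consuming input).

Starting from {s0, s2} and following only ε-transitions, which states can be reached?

{s0, s2, s3}

Begin with {s0, s2}.
ε-move s0 → s3; add s3.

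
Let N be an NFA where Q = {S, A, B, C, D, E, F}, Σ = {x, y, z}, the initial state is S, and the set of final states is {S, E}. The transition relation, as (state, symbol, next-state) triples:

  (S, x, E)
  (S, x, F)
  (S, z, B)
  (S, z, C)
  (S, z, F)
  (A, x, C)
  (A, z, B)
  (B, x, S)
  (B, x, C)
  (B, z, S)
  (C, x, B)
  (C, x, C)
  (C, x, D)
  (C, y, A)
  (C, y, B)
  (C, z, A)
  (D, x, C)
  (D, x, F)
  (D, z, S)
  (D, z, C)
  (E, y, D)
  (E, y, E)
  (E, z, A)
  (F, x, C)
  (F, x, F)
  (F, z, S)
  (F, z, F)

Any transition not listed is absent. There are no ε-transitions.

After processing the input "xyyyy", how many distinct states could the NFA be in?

2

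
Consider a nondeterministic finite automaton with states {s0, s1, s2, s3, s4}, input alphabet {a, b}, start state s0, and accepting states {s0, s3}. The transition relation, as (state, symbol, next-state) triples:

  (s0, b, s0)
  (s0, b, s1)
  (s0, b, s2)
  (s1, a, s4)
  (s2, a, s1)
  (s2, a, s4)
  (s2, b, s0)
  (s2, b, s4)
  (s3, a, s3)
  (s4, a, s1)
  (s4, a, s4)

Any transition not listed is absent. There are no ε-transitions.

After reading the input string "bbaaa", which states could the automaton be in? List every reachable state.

Start in {s0}.
Read 'b': s0→{s0, s1, s2}; now {s0, s1, s2}.
Read 'b': s0→{s0, s1, s2}, s1→∅, s2→{s0, s4}; now {s0, s1, s2, s4}.
Read 'a': s0→∅, s1→{s4}, s2→{s1, s4}, s4→{s1, s4}; now {s1, s4}.
Read 'a': s1→{s4}, s4→{s1, s4}; now {s1, s4}.
Read 'a': s1→{s4}, s4→{s1, s4}; now {s1, s4}.

{s1, s4}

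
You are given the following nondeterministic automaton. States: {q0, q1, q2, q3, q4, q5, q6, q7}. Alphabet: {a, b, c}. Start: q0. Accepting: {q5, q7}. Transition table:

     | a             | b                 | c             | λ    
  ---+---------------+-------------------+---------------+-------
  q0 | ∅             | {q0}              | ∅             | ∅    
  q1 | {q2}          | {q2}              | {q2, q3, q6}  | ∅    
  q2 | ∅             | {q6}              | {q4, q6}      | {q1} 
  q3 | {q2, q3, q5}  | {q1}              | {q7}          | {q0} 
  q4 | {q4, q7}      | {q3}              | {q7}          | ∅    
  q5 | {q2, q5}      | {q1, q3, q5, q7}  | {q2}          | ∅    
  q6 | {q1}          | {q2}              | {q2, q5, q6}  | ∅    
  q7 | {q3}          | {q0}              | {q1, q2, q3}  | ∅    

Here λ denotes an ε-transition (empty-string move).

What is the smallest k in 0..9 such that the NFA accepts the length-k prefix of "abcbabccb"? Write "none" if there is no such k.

none

Start in {q0}.
Read 'a': q0→∅; now ∅.
The set is empty and remains empty for the remaining 8 symbols.
No reachable set along the way intersects F.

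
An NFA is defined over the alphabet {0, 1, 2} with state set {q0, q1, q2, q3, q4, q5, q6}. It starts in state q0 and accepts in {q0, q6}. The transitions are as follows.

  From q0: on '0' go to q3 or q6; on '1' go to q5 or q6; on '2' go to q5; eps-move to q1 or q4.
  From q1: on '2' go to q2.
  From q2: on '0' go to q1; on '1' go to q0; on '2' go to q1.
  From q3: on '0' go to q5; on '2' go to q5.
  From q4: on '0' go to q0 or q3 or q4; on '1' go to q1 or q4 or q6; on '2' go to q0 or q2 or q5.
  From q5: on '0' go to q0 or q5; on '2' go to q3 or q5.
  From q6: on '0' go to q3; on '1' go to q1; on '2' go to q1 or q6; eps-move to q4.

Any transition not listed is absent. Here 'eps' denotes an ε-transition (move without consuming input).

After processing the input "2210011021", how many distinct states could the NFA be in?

5

Start: ε-closure({q0}) = {q0, q1, q4}.
Read '2': q0→{q5}, q1→{q2}, q4→{q0, q2, q5}; union {q0, q2, q5}; ε-closure = {q0, q1, q2, q4, q5}.
Read '2': q0→{q5}, q1→{q2}, q2→{q1}, q4→{q0, q2, q5}, q5→{q3, q5}; union {q0, q1, q2, q3, q5}; ε-closure = {q0, q1, q2, q3, q4, q5}.
Read '1': q0→{q5, q6}, q1→∅, q2→{q0}, q3→∅, q4→{q1, q4, q6}, q5→∅; now {q0, q1, q4, q5, q6}.
Read '0': q0→{q3, q6}, q1→∅, q4→{q0, q3, q4}, q5→{q0, q5}, q6→{q3}; union {q0, q3, q4, q5, q6}; ε-closure = {q0, q1, q3, q4, q5, q6}.
Read '0': q0→{q3, q6}, q1→∅, q3→{q5}, q4→{q0, q3, q4}, q5→{q0, q5}, q6→{q3}; union {q0, q3, q4, q5, q6}; ε-closure = {q0, q1, q3, q4, q5, q6}.
Read '1': q0→{q5, q6}, q1→∅, q3→∅, q4→{q1, q4, q6}, q5→∅, q6→{q1}; now {q1, q4, q5, q6}.
Read '1': q1→∅, q4→{q1, q4, q6}, q5→∅, q6→{q1}; now {q1, q4, q6}.
Read '0': q1→∅, q4→{q0, q3, q4}, q6→{q3}; union {q0, q3, q4}; ε-closure = {q0, q1, q3, q4}.
Read '2': q0→{q5}, q1→{q2}, q3→{q5}, q4→{q0, q2, q5}; union {q0, q2, q5}; ε-closure = {q0, q1, q2, q4, q5}.
Read '1': q0→{q5, q6}, q1→∅, q2→{q0}, q4→{q1, q4, q6}, q5→∅; now {q0, q1, q4, q5, q6}.
That set has 5 states.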